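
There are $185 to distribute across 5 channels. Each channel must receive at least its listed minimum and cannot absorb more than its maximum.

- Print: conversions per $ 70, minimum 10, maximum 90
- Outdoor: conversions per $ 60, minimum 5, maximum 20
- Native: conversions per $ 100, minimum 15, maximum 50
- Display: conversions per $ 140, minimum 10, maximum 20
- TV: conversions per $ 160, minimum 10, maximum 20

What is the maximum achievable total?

17600

Meeting every minimum uses 10+5+15+10+10 = 50 $, leaving 135.
Order the channels by conversions per $: TV 160 > Display 140 > Native 100 > Print 70 > Outdoor 60.
Give TV 10 more to hit its cap of 20 → 125 left.
Display takes 10 more to reach its cap of 20 → 115 left.
Native takes 35 more to reach its cap of 50 → 80 left.
Print takes 80 more to reach its cap of 90 → 0 left.
Total = 70×90 + 60×5 + 100×50 + 140×20 + 160×20 = 17600.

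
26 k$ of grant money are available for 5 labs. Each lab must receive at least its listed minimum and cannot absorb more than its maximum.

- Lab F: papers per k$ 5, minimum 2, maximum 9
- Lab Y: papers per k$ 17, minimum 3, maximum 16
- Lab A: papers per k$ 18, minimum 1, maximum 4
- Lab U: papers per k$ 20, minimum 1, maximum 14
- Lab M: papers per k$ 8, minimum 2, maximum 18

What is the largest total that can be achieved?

446

Meeting every minimum uses 2+3+1+1+2 = 9 k$, leaving 17.
Highest papers per k$ first: Lab U 20 > Lab A 18 > Lab Y 17 > Lab M 8 > Lab F 5.
Lab U takes 13 more to reach its cap of 14 ; 4 left.
Lab A takes 3 more to reach its cap of 4 ; 1 left.
Lab Y has room for 13 more but only 1 remain, so it gets 4.
Total = 5×2 + 17×4 + 18×4 + 20×14 + 8×2 = 446.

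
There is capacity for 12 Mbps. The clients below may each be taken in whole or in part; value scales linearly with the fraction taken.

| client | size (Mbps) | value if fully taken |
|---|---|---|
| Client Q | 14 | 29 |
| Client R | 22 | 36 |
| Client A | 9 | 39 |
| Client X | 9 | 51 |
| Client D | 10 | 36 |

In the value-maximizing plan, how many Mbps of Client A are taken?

Sort by value density: Client X 51/9≈5.67, Client A 39/9≈4.33, Client D 36/10≈3.6, Client Q 29/14≈2.07, Client R 36/22≈1.64.
Client X: take in full, 9 Mbps for value 51 — 3 left.
Fill the last 3 Mbps with part of Client A: 3/9 of it earns 13.

3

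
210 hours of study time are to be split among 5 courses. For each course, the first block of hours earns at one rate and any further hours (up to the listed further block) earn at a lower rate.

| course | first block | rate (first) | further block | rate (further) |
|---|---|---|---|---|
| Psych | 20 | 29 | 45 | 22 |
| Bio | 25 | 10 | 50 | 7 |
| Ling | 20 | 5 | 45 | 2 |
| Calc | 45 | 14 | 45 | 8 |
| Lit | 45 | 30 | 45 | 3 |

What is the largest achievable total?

4040

Order all 10 blocks by rate: Lit/first 30 > Psych/first 29 > Psych/second 22 > Calc/first 14 > Bio/first 10 > Calc/second 8 > Bio/second 7 > Ling/first 5 > Lit/second 3 > Ling/second 2.
Lit/first (30): +45 — 165 left.
Psych first at 29: fill all 20 — 145 left.
Psych/second (22): +45 — 100 left.
Calc first at 14: fill all 45 — 55 left.
Fill Bio first block (25 at 10) — 30 left.
Calc second at 8: only 30 left, fill 30.
Total = 30×45 + 29×20 + 22×45 + 14×45 + 10×25 + 8×30 = 4040.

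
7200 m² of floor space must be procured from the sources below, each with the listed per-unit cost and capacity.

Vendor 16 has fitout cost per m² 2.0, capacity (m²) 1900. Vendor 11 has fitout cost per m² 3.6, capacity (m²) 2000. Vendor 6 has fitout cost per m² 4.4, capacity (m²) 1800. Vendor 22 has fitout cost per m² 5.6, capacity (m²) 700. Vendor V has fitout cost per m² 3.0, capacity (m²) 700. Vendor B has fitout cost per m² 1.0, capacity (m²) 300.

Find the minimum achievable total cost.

Fill from the cheapest source first.
Vendor B at 1.0: take all 300 m² — 6900 still needed.
Vendor 16 at 2.0: take all 1900 m² — 5000 still needed.
Vendor V (3.0): use full 700 — 4300 m² to go.
Vendor 11 (3.6): use full 2000 — 2300 m² to go.
Vendor 6 (4.4): use full 1800 — 500 m² to go.
Vendor 22 (5.6): take the remaining 500 — done.
Cost = 300×1.0 + 1900×2.0 + 700×3.0 + 2000×3.6 + 1800×4.4 + 500×5.6 = 24120.

24120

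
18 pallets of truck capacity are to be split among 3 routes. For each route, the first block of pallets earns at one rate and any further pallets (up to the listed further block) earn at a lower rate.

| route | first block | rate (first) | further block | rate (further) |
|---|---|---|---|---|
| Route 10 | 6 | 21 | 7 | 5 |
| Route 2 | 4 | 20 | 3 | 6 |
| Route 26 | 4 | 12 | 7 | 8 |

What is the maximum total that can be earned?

286

Rank every tier by rate: Route 10/T1 21 > Route 2/T1 20 > Route 26/T1 12 > Route 26/T2 8 > Route 2/T2 6 > Route 10/T2 5.
Route 10/T1 (21): +6 — 12 left.
Route 2/T1 (20): +4 — 8 left.
Fill Route 26 T1 block (4 at 12) — 4 left.
4 remain; put them into Route 26 T2 at 8.
Total = 21×6 + 20×4 + 12×4 + 8×4 = 286.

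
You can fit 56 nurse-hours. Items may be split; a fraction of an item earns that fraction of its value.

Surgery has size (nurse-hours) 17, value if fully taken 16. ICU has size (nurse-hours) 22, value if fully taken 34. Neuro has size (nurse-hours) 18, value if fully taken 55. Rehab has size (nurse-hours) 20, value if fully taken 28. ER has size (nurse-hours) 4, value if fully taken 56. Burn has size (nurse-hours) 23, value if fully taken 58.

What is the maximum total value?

186

Best value per unit of size first: ER 56/4≈14, Neuro 55/18≈3.06, Burn 58/23≈2.52, ICU 34/22≈1.55, Rehab 28/20≈1.4, Surgery 16/17≈0.941.
Take all of ER (4 nurse-hours, value 56) ; 52 nurse-hours left.
All 18 nurse-hours of Neuro fit (value 55) ; 34 remain.
Burn: take in full, 23 nurse-hours for value 58 ; 11 left.
11 nurse-hours left: a 11/22 share of ICU gives 34×11/22 = 17.
Total value = 186.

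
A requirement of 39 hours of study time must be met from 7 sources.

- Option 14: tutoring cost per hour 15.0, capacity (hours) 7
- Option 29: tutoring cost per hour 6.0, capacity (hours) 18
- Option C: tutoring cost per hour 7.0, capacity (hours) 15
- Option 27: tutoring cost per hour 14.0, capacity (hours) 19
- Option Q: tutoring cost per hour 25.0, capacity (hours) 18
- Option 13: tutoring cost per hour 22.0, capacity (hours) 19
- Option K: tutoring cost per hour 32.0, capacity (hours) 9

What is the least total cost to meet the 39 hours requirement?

297

Fill from the cheapest source first.
Take 18 from Option 29 at 6.0 — need 21 more.
Option C at 7.0: take all 15 hours — 6 still needed.
Option 27 at 14.0: take 6 of its 19 — requirement met.
Option 14, Option 13, Option Q, Option K: unused.
Cost = 18×6.0 + 15×7.0 + 6×14.0 = 297.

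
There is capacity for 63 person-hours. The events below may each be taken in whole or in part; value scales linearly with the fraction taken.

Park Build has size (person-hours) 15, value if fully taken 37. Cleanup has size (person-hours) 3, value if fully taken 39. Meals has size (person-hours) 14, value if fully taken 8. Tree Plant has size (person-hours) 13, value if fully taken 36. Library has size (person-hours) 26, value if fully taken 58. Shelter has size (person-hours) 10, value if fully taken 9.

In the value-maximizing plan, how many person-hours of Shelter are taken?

6

Rank by value-to-size ratio: Cleanup 39/3≈13, Tree Plant 36/13≈2.77, Park Build 37/15≈2.47, Library 58/26≈2.23, Shelter 9/10≈0.9, Meals 8/14≈0.571.
Cleanup: take in full, 3 person-hours for value 39 → 60 left.
Take all of Tree Plant (13 person-hours, value 36) → 47 person-hours left.
All 15 person-hours of Park Build fit (value 37) → 32 remain.
Take all of Library (26 person-hours, value 58) → 6 person-hours left.
Only 6 person-hours remain; take 6/10 of Shelter for value 9×6/10 = 5.4.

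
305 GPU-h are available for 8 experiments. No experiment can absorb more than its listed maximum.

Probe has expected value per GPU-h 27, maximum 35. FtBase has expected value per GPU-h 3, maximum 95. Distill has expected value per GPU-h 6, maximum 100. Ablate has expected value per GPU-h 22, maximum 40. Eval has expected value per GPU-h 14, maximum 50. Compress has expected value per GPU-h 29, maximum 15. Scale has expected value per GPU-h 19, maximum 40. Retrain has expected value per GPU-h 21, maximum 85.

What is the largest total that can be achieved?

5745

Order the experiments by expected value per GPU-h: Compress 29 > Probe 27 > Ablate 22 > Retrain 21 > Scale 19 > Eval 14 > Distill 6 > FtBase 3.
Give Compress 15 to hit its cap of 15 — 290 left.
Give Probe 35 to hit its cap of 35 — 255 left.
Ablate: +40 to 40 (cap) — 215 left.
Retrain: +85 to 85 (cap) — 130 left.
Scale takes 40 to reach its cap of 40 — 90 left.
Give Eval 50 to hit its cap of 50 — 40 left.
Only 40 left; Distill takes them to reach 40.
Total = 27×35 + 6×40 + 22×40 + 14×50 + 29×15 + 19×40 + 21×85 = 5745.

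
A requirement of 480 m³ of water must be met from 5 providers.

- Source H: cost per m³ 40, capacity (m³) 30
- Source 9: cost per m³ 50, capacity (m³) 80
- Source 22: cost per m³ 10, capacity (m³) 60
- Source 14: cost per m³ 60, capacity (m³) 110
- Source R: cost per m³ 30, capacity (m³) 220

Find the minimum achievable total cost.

Fill from the cheapest provider first.
Source 22 (10): use full 60 ; 420 m³ to go.
Source R at 30: take all 220 m³ ; 200 still needed.
Source H at 40: take all 30 m³ ; 170 still needed.
Source 9 (50): use full 80 ; 90 m³ to go.
Source 14 (60): take the remaining 90 ; done.
Cost = 60×10 + 220×30 + 30×40 + 80×50 + 90×60 = 17800.

17800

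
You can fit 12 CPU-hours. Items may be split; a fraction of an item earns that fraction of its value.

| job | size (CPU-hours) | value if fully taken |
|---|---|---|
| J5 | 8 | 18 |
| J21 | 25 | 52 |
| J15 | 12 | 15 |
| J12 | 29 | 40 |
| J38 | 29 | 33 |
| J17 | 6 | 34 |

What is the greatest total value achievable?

Sort by value density: J17 34/6≈5.67, J5 18/8≈2.25, J21 52/25≈2.08, J12 40/29≈1.38, J15 15/12≈1.25, J38 33/29≈1.14.
All 6 CPU-hours of J17 fit (value 34) ; 6 remain.
Only 6 CPU-hours remain; take 6/8 of J5 for value 18×6/8 = 13.5.
Total value = 47.5.

47.5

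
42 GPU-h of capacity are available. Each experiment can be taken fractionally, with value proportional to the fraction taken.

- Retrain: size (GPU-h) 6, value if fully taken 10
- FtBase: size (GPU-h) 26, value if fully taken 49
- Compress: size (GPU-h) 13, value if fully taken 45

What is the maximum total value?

99

Best value per unit of size first: Compress 45/13≈3.46, FtBase 49/26≈1.88, Retrain 10/6≈1.67.
Compress: take in full, 13 GPU-h for value 45 — 29 left.
Take all of FtBase (26 GPU-h, value 49) — 3 GPU-h left.
Only 3 GPU-h remain; take 3/6 of Retrain for value 10×3/6 = 5.
Total value = 99.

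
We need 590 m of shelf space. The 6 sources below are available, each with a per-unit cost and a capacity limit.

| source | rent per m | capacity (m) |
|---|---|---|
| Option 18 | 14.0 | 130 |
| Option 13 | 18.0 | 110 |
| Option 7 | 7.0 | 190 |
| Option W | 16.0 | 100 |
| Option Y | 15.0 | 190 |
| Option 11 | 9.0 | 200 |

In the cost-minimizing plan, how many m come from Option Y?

Cheapest first:
Option 7 (7.0): use full 190 → 400 m to go.
Option 11 at 9.0: take all 200 m → 200 still needed.
Take 130 from Option 18 at 14.0 → need 70 more.
Option Y at 15.0: take 70 of its 190 → requirement met.
Option W, Option 13: unused.

70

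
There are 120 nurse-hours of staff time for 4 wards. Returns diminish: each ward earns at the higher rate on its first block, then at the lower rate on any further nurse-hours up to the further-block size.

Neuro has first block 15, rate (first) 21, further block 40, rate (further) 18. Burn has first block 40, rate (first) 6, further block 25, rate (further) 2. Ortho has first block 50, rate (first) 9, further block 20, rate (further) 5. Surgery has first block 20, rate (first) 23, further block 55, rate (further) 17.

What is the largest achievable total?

Treat each block as its own option and order by rate: Surgery/first 23 > Neuro/first 21 > Neuro/second 18 > Surgery/second 17 > Ortho/first 9 > Burn/first 6 > Ortho/second 5 > Burn/second 2.
Surgery/first (23): +20 → 100 left.
Fill Neuro first block (15 at 21) → 85 left.
Neuro second at 18: fill all 40 → 45 left.
45 remain; put them into Surgery second at 17.
Total = 23×20 + 21×15 + 18×40 + 17×45 = 2260.

2260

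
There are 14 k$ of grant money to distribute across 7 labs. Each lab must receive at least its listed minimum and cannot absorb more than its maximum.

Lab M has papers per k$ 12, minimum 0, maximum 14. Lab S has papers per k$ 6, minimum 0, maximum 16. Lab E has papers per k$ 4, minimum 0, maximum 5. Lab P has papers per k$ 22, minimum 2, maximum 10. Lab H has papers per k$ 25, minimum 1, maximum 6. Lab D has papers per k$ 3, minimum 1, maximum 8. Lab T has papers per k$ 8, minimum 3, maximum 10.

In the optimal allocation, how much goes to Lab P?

4

Meeting every minimum uses 0+0+0+2+1+1+3 = 7 k$, leaving 7.
Highest papers per k$ first: Lab H 25 > Lab P 22 > Lab M 12 > Lab T 8 > Lab S 6 > Lab E 4 > Lab D 3.
Give Lab H 5 more to hit its cap of 6 — 2 left.
Only 2 left; Lab P takes them to reach 4.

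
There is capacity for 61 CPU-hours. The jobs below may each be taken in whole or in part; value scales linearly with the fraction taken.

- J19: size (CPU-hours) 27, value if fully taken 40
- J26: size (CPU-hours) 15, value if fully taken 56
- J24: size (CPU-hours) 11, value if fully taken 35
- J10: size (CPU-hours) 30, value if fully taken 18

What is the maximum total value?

135.8

Sort by value density: J26 56/15≈3.73, J24 35/11≈3.18, J19 40/27≈1.48, J10 18/30≈0.6.
Take all of J26 (15 CPU-hours, value 56) ; 46 CPU-hours left.
J24: take in full, 11 CPU-hours for value 35 ; 35 left.
All 27 CPU-hours of J19 fit (value 40) ; 8 remain.
Only 8 CPU-hours remain; take 8/30 of J10 for value 18×8/30 = 4.8.
Total value = 135.8.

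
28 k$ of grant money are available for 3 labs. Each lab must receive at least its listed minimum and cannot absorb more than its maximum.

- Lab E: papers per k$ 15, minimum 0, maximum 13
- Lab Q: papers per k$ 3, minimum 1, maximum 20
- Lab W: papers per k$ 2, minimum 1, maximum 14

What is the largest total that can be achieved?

Meeting every minimum uses 0+1+1 = 2 k$, leaving 26.
Rank by papers per k$: Lab E 15 > Lab Q 3 > Lab W 2.
Lab E: +13 to 13 (cap) ; 13 left.
Lab Q has room for 19 more but only 13 remain, so it gets 14.
Total = 15×13 + 3×14 + 2×1 = 239.

239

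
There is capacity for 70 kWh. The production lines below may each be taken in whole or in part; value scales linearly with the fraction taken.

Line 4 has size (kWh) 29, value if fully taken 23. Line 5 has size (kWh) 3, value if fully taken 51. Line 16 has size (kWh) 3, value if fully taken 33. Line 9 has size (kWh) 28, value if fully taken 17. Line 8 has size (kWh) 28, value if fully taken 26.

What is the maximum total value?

137.25

Sort by value density: Line 5 51/3≈17, Line 16 33/3≈11, Line 8 26/28≈0.929, Line 4 23/29≈0.793, Line 9 17/28≈0.607.
Line 5: take in full, 3 kWh for value 51 → 67 left.
Line 16: take in full, 3 kWh for value 33 → 64 left.
All 28 kWh of Line 8 fit (value 26) → 36 remain.
Take all of Line 4 (29 kWh, value 23) → 7 kWh left.
7 kWh left: a 7/28 share of Line 9 gives 17×7/28 = 4.25.
Total value = 137.25.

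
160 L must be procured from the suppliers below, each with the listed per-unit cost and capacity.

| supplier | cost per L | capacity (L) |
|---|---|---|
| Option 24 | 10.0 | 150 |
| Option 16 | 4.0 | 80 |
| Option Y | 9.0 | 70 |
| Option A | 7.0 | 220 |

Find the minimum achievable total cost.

Fill from the cheapest supplier first.
Take 80 from Option 16 at 4.0 → need 80 more.
Option A (7.0): take the remaining 80 → done.
Option Y, Option 24: unused.
Cost = 80×4.0 + 80×7.0 = 880.

880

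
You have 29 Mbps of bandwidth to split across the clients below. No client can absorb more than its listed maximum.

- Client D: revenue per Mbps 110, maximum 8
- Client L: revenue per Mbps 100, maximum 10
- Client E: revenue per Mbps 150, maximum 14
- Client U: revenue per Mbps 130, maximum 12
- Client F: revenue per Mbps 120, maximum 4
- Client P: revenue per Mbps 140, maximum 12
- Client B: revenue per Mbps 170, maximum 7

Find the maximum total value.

4410

Highest revenue per Mbps first: Client B 170 > Client E 150 > Client P 140 > Client U 130 > Client F 120 > Client D 110 > Client L 100.
Give Client B 7 to hit its cap of 7 — 22 left.
Give Client E 14 to hit its cap of 14 — 8 left.
Client P has room for 12 but only 8 remain, so it gets 8.
Total = 150×14 + 140×8 + 170×7 = 4410.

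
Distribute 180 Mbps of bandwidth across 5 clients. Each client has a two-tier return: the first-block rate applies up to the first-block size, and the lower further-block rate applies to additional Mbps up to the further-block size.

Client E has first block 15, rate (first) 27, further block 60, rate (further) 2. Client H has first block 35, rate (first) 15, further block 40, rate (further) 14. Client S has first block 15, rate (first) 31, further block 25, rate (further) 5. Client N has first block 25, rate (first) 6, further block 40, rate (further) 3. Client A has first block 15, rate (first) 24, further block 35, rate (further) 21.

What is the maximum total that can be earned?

Rank every tier by rate: Client S/T1 31 > Client E/T1 27 > Client A/T1 24 > Client A/T2 21 > Client H/T1 15 > Client H/T2 14 > Client N/T1 6 > Client S/T2 5 > Client N/T2 3 > Client E/T2 2.
Fill Client S T1 block (15 at 31) ; 165 left.
Client E/T1 (27): +15 ; 150 left.
Fill Client A T1 block (15 at 24) ; 135 left.
Fill Client A T2 block (35 at 21) ; 100 left.
Client H/T1 (15): +35 ; 65 left.
Client H T2 at 14: fill all 40 ; 25 left.
Fill Client N T1 block (25 at 6) ; 0 left.
Total = 31×15 + 27×15 + 24×15 + 21×35 + 15×35 + 14×40 + 6×25 = 3200.

3200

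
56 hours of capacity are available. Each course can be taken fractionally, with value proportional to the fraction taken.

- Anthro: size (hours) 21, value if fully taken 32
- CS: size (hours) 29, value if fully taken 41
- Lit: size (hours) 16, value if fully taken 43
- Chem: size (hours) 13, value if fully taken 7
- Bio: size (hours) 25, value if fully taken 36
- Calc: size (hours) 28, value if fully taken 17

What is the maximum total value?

Sort by value density: Lit 43/16≈2.69, Anthro 32/21≈1.52, Bio 36/25≈1.44, CS 41/29≈1.41, Calc 17/28≈0.607, Chem 7/13≈0.538.
Take all of Lit (16 hours, value 43) → 40 hours left.
Take all of Anthro (21 hours, value 32) → 19 hours left.
19 hours left: a 19/25 share of Bio gives 36×19/25 = 27.36.
Total value = 102.36.

102.36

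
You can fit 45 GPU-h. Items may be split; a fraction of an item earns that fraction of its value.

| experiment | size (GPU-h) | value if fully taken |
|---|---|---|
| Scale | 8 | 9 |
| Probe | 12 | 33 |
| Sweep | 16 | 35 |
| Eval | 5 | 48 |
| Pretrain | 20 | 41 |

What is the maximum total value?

Sort by value density: Eval 48/5≈9.6, Probe 33/12≈2.75, Sweep 35/16≈2.19, Pretrain 41/20≈2.05, Scale 9/8≈1.12.
Take all of Eval (5 GPU-h, value 48) — 40 GPU-h left.
Probe: take in full, 12 GPU-h for value 33 — 28 left.
Sweep: take in full, 16 GPU-h for value 35 — 12 left.
12 GPU-h left: a 12/20 share of Pretrain gives 41×12/20 = 24.6.
Total value = 140.6.

140.6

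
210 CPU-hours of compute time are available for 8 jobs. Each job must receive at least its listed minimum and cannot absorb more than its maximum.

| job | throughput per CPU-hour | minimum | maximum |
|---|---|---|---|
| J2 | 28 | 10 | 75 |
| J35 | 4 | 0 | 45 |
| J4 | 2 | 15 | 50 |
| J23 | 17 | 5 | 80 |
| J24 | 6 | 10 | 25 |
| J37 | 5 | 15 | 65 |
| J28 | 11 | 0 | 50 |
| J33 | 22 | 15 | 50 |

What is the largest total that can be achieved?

4130

Meeting every minimum uses 10+0+15+5+10+15+0+15 = 70 CPU-hours, leaving 140.
Rank by throughput per CPU-hour: J2 28 > J33 22 > J23 17 > J28 11 > J24 6 > J37 5 > J35 4 > J4 2.
J2: +65 to 75 (cap) → 75 left.
Give J33 35 more to hit its cap of 50 → 40 left.
Only 40 left; J23 takes them to reach 45.
Total = 28×75 + 2×15 + 17×45 + 6×10 + 5×15 + 22×50 = 4130.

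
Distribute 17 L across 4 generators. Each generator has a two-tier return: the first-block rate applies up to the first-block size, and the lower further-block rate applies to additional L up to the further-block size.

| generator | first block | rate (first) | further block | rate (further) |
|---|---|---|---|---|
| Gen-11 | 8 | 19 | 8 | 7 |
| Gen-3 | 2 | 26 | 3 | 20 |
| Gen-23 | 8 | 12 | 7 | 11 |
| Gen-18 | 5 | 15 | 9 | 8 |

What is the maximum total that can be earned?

Order all 8 blocks by rate: Gen-3/first 26 > Gen-3/second 20 > Gen-11/first 19 > Gen-18/first 15 > Gen-23/first 12 > Gen-23/second 11 > Gen-18/second 8 > Gen-11/second 7.
Gen-3/first (26): +2 — 15 left.
Fill Gen-3 second block (3 at 20) — 12 left.
Fill Gen-11 first block (8 at 19) — 4 left.
Gen-18/first: +4 of 5 at 15; pool empty.
Total = 26×2 + 20×3 + 19×8 + 15×4 = 324.

324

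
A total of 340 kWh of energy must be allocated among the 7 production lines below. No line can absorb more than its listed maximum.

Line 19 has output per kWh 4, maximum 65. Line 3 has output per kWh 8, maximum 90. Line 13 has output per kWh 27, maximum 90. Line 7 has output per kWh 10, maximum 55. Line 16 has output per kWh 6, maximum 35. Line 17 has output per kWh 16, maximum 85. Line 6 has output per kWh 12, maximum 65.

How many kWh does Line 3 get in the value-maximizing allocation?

45

Highest output per kWh first: Line 13 27 > Line 17 16 > Line 6 12 > Line 7 10 > Line 3 8 > Line 16 6 > Line 19 4.
Line 13: +90 to 90 (cap) — 250 left.
Line 17: +85 to 85 (cap) — 165 left.
Give Line 6 65 to hit its cap of 65 — 100 left.
Give Line 7 55 to hit its cap of 55 — 45 left.
Line 3: +45 (room for 90) → 45. Pool exhausted.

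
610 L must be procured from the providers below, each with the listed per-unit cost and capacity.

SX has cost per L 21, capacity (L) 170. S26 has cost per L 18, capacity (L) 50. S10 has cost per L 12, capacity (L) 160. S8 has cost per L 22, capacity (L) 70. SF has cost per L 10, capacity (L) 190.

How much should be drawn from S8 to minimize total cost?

40

Use providers in increasing cost order.
SF (10): use full 190 ; 420 L to go.
S10 (12): use full 160 ; 260 L to go.
S26 at 18: take all 50 L ; 210 still needed.
Take 170 from SX at 21 ; need 40 more.
S8 (22): take the remaining 40 ; done.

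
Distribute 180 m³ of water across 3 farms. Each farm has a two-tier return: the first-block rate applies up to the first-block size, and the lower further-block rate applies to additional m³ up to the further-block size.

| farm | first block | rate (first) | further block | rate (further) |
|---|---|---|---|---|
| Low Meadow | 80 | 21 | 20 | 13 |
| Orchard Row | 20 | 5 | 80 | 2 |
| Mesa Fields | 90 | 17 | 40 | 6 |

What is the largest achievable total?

Order all 6 blocks by rate: Low Meadow/tier1 21 > Mesa Fields/tier1 17 > Low Meadow/tier2 13 > Mesa Fields/tier2 6 > Orchard Row/tier1 5 > Orchard Row/tier2 2.
Low Meadow/tier1 (21): +80 → 100 left.
Mesa Fields tier1 at 17: fill all 90 → 10 left.
10 remain; put them into Low Meadow tier2 at 13.
Total = 21×80 + 17×90 + 13×10 = 3340.

3340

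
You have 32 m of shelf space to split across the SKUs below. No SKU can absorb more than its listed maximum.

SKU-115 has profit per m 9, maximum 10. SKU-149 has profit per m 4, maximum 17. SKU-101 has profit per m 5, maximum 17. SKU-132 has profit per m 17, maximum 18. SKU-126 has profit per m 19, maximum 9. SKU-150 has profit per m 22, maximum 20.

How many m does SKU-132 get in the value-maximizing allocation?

Highest profit per m first: SKU-150 22 > SKU-126 19 > SKU-132 17 > SKU-115 9 > SKU-101 5 > SKU-149 4.
SKU-150 takes 20 to reach its cap of 20 ; 12 left.
SKU-126 takes 9 to reach its cap of 9 ; 3 left.
SKU-132: +3 (room for 18) → 3. Pool exhausted.

3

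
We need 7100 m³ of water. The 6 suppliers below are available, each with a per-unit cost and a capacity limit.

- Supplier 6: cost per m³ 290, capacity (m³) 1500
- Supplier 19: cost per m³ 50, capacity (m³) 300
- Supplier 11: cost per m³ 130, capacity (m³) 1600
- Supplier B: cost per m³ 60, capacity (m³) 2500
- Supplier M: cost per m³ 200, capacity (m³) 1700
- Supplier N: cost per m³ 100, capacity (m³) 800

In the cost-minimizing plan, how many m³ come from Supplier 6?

200

Use suppliers in increasing cost order.
Supplier 19 at 50: take all 300 m³ → 6800 still needed.
Supplier B at 60: take all 2500 m³ → 4300 still needed.
Supplier N at 100: take all 800 m³ → 3500 still needed.
Supplier 11 (130): use full 1600 → 1900 m³ to go.
Supplier M (200): use full 1700 → 200 m³ to go.
Supplier 6 (290): take the remaining 200 → done.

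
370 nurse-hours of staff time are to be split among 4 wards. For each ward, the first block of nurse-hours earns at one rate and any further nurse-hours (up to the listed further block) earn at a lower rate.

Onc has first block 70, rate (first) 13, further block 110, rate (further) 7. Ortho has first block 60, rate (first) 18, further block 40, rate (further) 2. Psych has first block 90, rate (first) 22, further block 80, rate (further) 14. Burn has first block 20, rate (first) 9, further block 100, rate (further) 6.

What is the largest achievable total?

Treat each block as its own option and order by rate: Psych/tier1 22 > Ortho/tier1 18 > Psych/tier2 14 > Onc/tier1 13 > Burn/tier1 9 > Onc/tier2 7 > Burn/tier2 6 > Ortho/tier2 2.
Fill Psych tier1 block (90 at 22) ; 280 left.
Fill Ortho tier1 block (60 at 18) ; 220 left.
Psych tier2 at 14: fill all 80 ; 140 left.
Fill Onc tier1 block (70 at 13) ; 70 left.
Burn tier1 at 9: fill all 20 ; 50 left.
Onc/tier2: +50 of 110 at 7; pool empty.
Total = 22×90 + 18×60 + 14×80 + 13×70 + 9×20 + 7×50 = 5620.

5620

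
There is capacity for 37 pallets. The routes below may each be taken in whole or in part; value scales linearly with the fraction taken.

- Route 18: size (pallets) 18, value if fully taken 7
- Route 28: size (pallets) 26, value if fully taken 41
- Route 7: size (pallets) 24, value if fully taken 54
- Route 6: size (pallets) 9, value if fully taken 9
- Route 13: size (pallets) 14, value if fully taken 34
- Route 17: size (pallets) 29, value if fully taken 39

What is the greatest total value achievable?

85.75

Best value per unit of size first: Route 13 34/14≈2.43, Route 7 54/24≈2.25, Route 28 41/26≈1.58, Route 17 39/29≈1.34, Route 6 9/9≈1, Route 18 7/18≈0.389.
Take all of Route 13 (14 pallets, value 34) ; 23 pallets left.
Only 23 pallets remain; take 23/24 of Route 7 for value 54×23/24 = 51.75.
Total value = 85.75.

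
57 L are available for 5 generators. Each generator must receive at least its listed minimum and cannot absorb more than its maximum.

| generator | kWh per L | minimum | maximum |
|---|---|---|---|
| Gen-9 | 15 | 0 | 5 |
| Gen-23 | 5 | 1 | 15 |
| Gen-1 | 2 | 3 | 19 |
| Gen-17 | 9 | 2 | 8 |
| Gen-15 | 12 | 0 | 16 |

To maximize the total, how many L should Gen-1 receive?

Meeting every minimum uses 0+1+3+2+0 = 6 L, leaving 51.
Order the generators by kWh per L: Gen-9 15 > Gen-15 12 > Gen-17 9 > Gen-23 5 > Gen-1 2.
Gen-9: +5 to 5 (cap) — 46 left.
Gen-15 takes 16 more to reach its cap of 16 — 30 left.
Gen-17 takes 6 more to reach its cap of 8 — 24 left.
Gen-23: +14 to 15 (cap) — 10 left.
Gen-1: +10 (room for 16) → 13. Pool exhausted.

13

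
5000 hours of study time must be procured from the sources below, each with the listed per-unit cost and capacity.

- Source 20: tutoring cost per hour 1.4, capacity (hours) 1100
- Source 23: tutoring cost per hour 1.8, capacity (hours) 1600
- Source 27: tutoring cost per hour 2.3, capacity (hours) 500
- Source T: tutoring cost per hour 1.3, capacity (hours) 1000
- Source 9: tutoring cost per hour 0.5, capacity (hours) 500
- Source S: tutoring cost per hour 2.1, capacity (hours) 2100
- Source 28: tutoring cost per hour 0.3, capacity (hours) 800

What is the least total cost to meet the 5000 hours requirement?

6210

Fill from the cheapest source first.
Source 28 (0.3): use full 800 — 4200 hours to go.
Take 500 from Source 9 at 0.5 — need 3700 more.
Source T (1.3): use full 1000 — 2700 hours to go.
Source 20 (1.4): use full 1100 — 1600 hours to go.
Source 23 at 1.8: take all 1600 hours — 0 still needed.
Source S, Source 27: unused.
Cost = 800×0.3 + 500×0.5 + 1000×1.3 + 1100×1.4 + 1600×1.8 = 6210.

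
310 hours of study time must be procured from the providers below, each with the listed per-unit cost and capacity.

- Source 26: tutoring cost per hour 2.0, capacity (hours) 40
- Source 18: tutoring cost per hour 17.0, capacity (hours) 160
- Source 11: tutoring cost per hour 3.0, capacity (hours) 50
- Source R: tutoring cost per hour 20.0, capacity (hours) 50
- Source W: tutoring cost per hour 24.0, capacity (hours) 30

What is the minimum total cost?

4190

Fill from the cheapest provider first.
Source 26 at 2.0: take all 40 hours — 270 still needed.
Take 50 from Source 11 at 3.0 — need 220 more.
Source 18 at 17.0: take all 160 hours — 60 still needed.
Take 50 from Source R at 20.0 — need 10 more.
Take 10 from Source W at 24.0 to finish.
Cost = 40×2.0 + 50×3.0 + 160×17.0 + 50×20.0 + 10×24.0 = 4190.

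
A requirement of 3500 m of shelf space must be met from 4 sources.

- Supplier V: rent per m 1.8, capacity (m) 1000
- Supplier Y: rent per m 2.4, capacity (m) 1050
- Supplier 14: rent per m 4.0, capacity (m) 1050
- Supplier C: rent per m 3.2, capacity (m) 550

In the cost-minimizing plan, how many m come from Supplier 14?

900

Use sources in increasing cost order.
Take 1000 from Supplier V at 1.8 → need 2500 more.
Supplier Y at 2.4: take all 1050 m → 1450 still needed.
Supplier C (3.2): use full 550 → 900 m to go.
Supplier 14 (4.0): take the remaining 900 → done.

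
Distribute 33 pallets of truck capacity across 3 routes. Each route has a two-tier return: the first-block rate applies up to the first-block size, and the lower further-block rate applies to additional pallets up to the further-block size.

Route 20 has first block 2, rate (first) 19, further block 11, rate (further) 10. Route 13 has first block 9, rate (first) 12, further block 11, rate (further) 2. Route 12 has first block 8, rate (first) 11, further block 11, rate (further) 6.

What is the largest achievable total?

Rank every tier by rate: Route 20/tier1 19 > Route 13/tier1 12 > Route 12/tier1 11 > Route 20/tier2 10 > Route 12/tier2 6 > Route 13/tier2 2.
Route 20 tier1 at 19: fill all 2 → 31 left.
Route 13 tier1 at 12: fill all 9 → 22 left.
Fill Route 12 tier1 block (8 at 11) → 14 left.
Route 20 tier2 at 10: fill all 11 → 3 left.
3 remain; put them into Route 12 tier2 at 6.
Total = 19×2 + 12×9 + 11×8 + 10×11 + 6×3 = 362.

362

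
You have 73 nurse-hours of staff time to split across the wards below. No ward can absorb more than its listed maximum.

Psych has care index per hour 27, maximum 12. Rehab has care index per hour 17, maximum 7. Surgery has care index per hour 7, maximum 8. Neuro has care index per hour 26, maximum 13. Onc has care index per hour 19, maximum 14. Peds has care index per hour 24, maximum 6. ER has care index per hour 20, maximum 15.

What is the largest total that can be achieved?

1533

Rank by care index per hour: Psych 27 > Neuro 26 > Peds 24 > ER 20 > Onc 19 > Rehab 17 > Surgery 7.
Psych takes 12 to reach its cap of 12 — 61 left.
Neuro: +13 to 13 (cap) — 48 left.
Peds takes 6 to reach its cap of 6 — 42 left.
ER takes 15 to reach its cap of 15 — 27 left.
Give Onc 14 to hit its cap of 14 — 13 left.
Rehab: +7 to 7 (cap) — 6 left.
Surgery has room for 8 but only 6 remain, so it gets 6.
Total = 27×12 + 17×7 + 7×6 + 26×13 + 19×14 + 24×6 + 20×15 = 1533.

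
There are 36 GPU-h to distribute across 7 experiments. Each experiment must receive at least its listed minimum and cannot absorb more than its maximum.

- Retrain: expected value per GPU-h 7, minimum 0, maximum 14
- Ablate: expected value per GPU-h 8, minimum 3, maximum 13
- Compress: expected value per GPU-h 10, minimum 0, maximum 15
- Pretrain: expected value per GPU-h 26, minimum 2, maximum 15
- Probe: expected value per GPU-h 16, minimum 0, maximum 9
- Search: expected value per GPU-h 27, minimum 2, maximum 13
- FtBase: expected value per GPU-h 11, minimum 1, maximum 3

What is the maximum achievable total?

Meeting every minimum uses 0+3+0+2+0+2+1 = 8 GPU-h, leaving 28.
Highest expected value per GPU-h first: Search 27 > Pretrain 26 > Probe 16 > FtBase 11 > Compress 10 > Ablate 8 > Retrain 7.
Search: +11 to 13 (cap) → 17 left.
Pretrain takes 13 more to reach its cap of 15 → 4 left.
Probe: +4 (room for 9) → 4. Pool exhausted.
Total = 8×3 + 26×15 + 16×4 + 27×13 + 11×1 = 840.

840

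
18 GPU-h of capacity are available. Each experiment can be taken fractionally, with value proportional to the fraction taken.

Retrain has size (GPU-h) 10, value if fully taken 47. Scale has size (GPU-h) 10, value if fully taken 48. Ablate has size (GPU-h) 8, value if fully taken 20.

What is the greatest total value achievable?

85.6

Rank by value-to-size ratio: Scale 48/10≈4.8, Retrain 47/10≈4.7, Ablate 20/8≈2.5.
Scale: take in full, 10 GPU-h for value 48 ; 8 left.
Only 8 GPU-h remain; take 8/10 of Retrain for value 47×8/10 = 37.6.
Total value = 85.6.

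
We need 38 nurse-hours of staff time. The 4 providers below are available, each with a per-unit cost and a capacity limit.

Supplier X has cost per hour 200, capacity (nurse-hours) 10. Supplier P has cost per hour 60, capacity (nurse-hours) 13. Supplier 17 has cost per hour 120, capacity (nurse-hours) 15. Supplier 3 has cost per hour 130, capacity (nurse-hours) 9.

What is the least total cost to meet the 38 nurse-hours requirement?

Fill from the cheapest provider first.
Supplier P at 60: take all 13 nurse-hours — 25 still needed.
Take 15 from Supplier 17 at 120 — need 10 more.
Take 9 from Supplier 3 at 130 — need 1 more.
Supplier X at 200: take 1 of its 10 — requirement met.
Cost = 13×60 + 15×120 + 9×130 + 1×200 = 3950.

3950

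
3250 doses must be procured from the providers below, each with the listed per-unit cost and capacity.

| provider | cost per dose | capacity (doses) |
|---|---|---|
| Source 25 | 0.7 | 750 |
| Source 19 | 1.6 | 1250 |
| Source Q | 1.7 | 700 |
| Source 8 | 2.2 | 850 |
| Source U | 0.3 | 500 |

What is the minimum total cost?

Cheapest first:
Take 500 from Source U at 0.3 ; need 2750 more.
Source 25 at 0.7: take all 750 doses ; 2000 still needed.
Take 1250 from Source 19 at 1.6 ; need 750 more.
Source Q (1.7): use full 700 ; 50 doses to go.
Source 8 at 2.2: take 50 of its 850 ; requirement met.
Cost = 500×0.3 + 750×0.7 + 1250×1.6 + 700×1.7 + 50×2.2 = 3975.

3975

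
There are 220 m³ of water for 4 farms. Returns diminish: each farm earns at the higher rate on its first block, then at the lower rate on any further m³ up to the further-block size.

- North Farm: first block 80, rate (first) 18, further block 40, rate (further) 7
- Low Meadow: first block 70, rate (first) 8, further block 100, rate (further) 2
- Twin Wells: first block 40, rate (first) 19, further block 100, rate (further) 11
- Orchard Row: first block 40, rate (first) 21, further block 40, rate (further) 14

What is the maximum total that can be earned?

Rank every tier by rate: Orchard Row/T1 21 > Twin Wells/T1 19 > North Farm/T1 18 > Orchard Row/T2 14 > Twin Wells/T2 11 > Low Meadow/T1 8 > North Farm/T2 7 > Low Meadow/T2 2.
Orchard Row T1 at 21: fill all 40 ; 180 left.
Twin Wells T1 at 19: fill all 40 ; 140 left.
Fill North Farm T1 block (80 at 18) ; 60 left.
Fill Orchard Row T2 block (40 at 14) ; 20 left.
20 remain; put them into Twin Wells T2 at 11.
Total = 21×40 + 19×40 + 18×80 + 14×40 + 11×20 = 3820.

3820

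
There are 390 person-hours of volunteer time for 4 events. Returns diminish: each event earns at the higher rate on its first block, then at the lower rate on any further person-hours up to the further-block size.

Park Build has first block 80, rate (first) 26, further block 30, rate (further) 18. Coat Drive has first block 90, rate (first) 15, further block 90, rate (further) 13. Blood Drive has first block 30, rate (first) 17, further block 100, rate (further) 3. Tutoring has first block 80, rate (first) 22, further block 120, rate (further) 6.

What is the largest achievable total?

7280

Treat each block as its own option and order by rate: Park Build/T1 26 > Tutoring/T1 22 > Park Build/T2 18 > Blood Drive/T1 17 > Coat Drive/T1 15 > Coat Drive/T2 13 > Tutoring/T2 6 > Blood Drive/T2 3.
Park Build T1 at 26: fill all 80 — 310 left.
Tutoring T1 at 22: fill all 80 — 230 left.
Fill Park Build T2 block (30 at 18) — 200 left.
Blood Drive/T1 (17): +30 — 170 left.
Fill Coat Drive T1 block (90 at 15) — 80 left.
Coat Drive/T2: +80 of 90 at 13; pool empty.
Total = 26×80 + 22×80 + 18×30 + 17×30 + 15×90 + 13×80 = 7280.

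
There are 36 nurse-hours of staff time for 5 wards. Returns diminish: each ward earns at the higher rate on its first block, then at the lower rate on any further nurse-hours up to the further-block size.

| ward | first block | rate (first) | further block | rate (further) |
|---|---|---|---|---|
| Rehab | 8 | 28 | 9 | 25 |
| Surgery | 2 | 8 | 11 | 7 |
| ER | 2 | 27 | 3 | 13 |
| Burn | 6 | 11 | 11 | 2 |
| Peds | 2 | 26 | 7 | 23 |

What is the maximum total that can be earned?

Order all 10 blocks by rate: Rehab/first 28 > ER/first 27 > Peds/first 26 > Rehab/second 25 > Peds/second 23 > ER/second 13 > Burn/first 11 > Surgery/first 8 > Surgery/second 7 > Burn/second 2.
Fill Rehab first block (8 at 28) — 28 left.
ER first at 27: fill all 2 — 26 left.
Peds first at 26: fill all 2 — 24 left.
Rehab second at 25: fill all 9 — 15 left.
Fill Peds second block (7 at 23) — 8 left.
Fill ER second block (3 at 13) — 5 left.
Burn/first: +5 of 6 at 11; pool empty.
Total = 28×8 + 27×2 + 26×2 + 25×9 + 23×7 + 13×3 + 11×5 = 810.

810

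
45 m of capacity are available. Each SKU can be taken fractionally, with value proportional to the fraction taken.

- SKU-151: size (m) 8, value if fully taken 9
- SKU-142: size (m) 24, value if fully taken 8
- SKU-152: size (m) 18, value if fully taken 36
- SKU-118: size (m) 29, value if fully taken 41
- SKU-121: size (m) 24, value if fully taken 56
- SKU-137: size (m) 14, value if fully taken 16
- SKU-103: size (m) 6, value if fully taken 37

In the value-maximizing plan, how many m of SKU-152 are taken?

15

Best value per unit of size first: SKU-103 37/6≈6.17, SKU-121 56/24≈2.33, SKU-152 36/18≈2, SKU-118 41/29≈1.41, SKU-137 16/14≈1.14, SKU-151 9/8≈1.12, SKU-142 8/24≈0.333.
All 6 m of SKU-103 fit (value 37) — 39 remain.
SKU-121: take in full, 24 m for value 56 — 15 left.
Only 15 m remain; take 15/18 of SKU-152 for value 36×15/18 = 30.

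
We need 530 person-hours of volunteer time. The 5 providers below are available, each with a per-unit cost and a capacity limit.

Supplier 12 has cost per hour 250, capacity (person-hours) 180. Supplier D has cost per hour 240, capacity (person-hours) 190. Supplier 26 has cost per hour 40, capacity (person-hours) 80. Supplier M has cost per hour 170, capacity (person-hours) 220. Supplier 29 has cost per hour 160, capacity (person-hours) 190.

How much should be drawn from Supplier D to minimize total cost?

Fill from the cheapest provider first.
Supplier 26 at 40: take all 80 person-hours → 450 still needed.
Supplier 29 (160): use full 190 → 260 person-hours to go.
Take 220 from Supplier M at 170 → need 40 more.
Supplier D at 240: take 40 of its 190 → requirement met.
Supplier 12: unused.

40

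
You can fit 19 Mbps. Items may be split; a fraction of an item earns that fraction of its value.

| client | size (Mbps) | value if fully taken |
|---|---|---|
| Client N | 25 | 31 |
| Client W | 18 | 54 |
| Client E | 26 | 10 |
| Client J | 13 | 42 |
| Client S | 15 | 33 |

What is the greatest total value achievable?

Sort by value density: Client J 42/13≈3.23, Client W 54/18≈3, Client S 33/15≈2.2, Client N 31/25≈1.24, Client E 10/26≈0.385.
Client J: take in full, 13 Mbps for value 42 → 6 left.
6 Mbps left: a 6/18 share of Client W gives 54×6/18 = 18.
Total value = 60.

60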